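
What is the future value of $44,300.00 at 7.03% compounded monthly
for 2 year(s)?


Formula: FV = P * (1 + r/m)^(m*t)
Period rate: r/m = 0.0703 / 12 = 0.005858
Total periods: m*t = 12 * 2 = 24
Growth factor: (1 + 0.005858)^24 = 1.150492
FV = $44,300.00 * 1.150492 = $50,966.80

$50,966.80


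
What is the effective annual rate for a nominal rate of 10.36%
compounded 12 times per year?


Formula: EAR = (1 + r/m)^m - 1
Period rate: r/m = 0.1036 / 12 = 0.008633
Compounding: (1 + 0.008633)^12 = 1.108664
EAR = 1.108664 - 1 = 0.108664

0.108664


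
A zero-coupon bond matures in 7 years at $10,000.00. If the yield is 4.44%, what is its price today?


Formula: Price = FV / (1 + r)^n
Substituting: Price = $10,000.00 / (1 + 0.0444)^7
Discount factor: (1.0444)^7 = 1.355402
Price = $10,000.00 / 1.355402 = $7,377.89

$7,377.89


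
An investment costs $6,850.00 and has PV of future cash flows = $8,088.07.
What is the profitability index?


Formula: PI = PV(cash flows) / initial investment
Substituting: PI = $8,088.07 / $6,850.00
PI = 1.1807

1.1807


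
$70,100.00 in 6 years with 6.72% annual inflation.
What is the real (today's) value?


Formula: Real value = nominal / (1 + inflation)^years
Price level: (1 + 0.0672)^6 = 1.477321
Real value = $70,100.00 / 1.477321 = $47,450.75

$47,450.75


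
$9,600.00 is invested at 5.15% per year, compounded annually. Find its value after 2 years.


Formula: FV = P * (1 + r)^n
Substituting: FV = $9,600.00 * (1 + 0.0515)^2
Growth factor: (1.0515)^2 = 1.105652
FV = $9,600.00 * 1.105652 = $10,614.26

$10,614.26


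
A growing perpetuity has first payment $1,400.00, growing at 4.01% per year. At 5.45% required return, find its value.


Formula: PV = C / (r - g)
Spread: r - g = 0.0545 - 0.0401 = 0.0144
Substituting: PV = $1,400.00 / 0.0144
PV = $97,222.22

$97,222.22


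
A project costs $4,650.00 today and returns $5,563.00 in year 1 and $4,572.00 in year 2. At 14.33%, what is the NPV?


Formula: NPV = C0 + C1/(1+r) + C2/(1+r)^2
Discount C1: $5,563.00 / (1 + 0.1433) = $4,865.74
Discount C2: $4,572.00 / (1 + 0.1433)^2 = $3,497.73
NPV = -$4,650.00 + $4,865.74 + $3,497.73 = $3,713.47

$3,713.47


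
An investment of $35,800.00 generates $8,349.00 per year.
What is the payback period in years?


Formula: Payback = investment / annual cash flow
Substituting: Payback = $35,800.00 / $8,349.00
Payback = 4.2879 years

4.2879 years


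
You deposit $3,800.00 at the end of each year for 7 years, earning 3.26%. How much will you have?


Formula: FV = PMT * ((1+r)^n - 1) / r
Growth factor: (1 + 0.0326)^7 = 1.251771
Numerator: 1.251771 - 1 = 0.251771
FV = $3,800.00 * 0.251771 / 0.0326 = $29,347.53

$29,347.53


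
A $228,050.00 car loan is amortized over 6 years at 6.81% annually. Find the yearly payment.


Formula: PMT = PV * r / (1 - (1+r)^(-n))
Denominator: 1 - (1 + 0.0681)^(-6) = 0.326514
Numerator: $228,050.00 * 0.0681 = 15530.205
PMT = 15530.205 / 0.326514 = $47,563.66

$47,563.66


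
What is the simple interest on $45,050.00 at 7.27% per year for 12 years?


Formula: I = P * r * t
Substituting: I = $45,050.00 * 0.0727 * 12
Step: I = $45,050.00 * 0.8724
I = $39,301.62

$39,301.62


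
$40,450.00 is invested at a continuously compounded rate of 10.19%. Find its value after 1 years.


Formula: FV = P * e^(r*t)
Exponent: r*t = 0.1019 * 1 = 0.1019
e^(0.1019) = 1.107273
FV = $40,450.00 * 1.107273 = $44,789.18

$44,789.18


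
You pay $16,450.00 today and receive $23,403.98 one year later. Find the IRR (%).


Formula: IRR = C1/C0 - 1
Substituting: IRR = $23,403.98 / $16,450.00 - 1
Ratio: 1.422734 - 1 = 0.422734
IRR = 42.2734%

42.2734%


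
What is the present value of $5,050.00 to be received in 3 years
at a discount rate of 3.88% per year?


Formula: PV = FV / (1 + r)^n
Substituting: PV = $5,050.00 / (1 + 0.0388)^3
Discount factor: (1.0388)^3 = 1.120975
PV = $5,050.00 / 1.120975 = $4,505.01

$4,505.01


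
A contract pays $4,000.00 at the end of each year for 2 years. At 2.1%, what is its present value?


Formula: PV = PMT * (1 - (1+r)^(-n)) / r
Discount factor: (1 + 0.021)^(-2) = 0.959287
Bracket: 1 - 0.959287 = 0.040713
PV = $4,000.00 * 0.040713 / 0.021 = $7,754.88

$7,754.88


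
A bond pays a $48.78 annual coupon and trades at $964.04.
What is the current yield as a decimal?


Formula: Current yield = annual coupon / price
Substituting: CY = $48.78 / $964.04
CY = 0.0506

0.0506


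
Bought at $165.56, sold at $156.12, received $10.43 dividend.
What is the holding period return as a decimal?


Formula: HPR = (P1 - P0 + D) / P0
Gain: $156.12 - $165.56 + $10.43 = $0.99
HPR = $0.99 / $165.56 = 0.006

0.006


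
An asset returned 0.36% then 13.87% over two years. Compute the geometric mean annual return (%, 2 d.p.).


Formula: Geometric mean = ((1+r1)*(1+r2))^(1/2) - 1
Product: (1 + 0.0036) * (1 + 0.1387) = 1.0036 * 1.1387 = 1.142799
Square root: 1.142799^0.5 = 1.069018
Geometric mean = 1.069018 - 1 = 0.069018
As percentage: 6.90%

6.90%


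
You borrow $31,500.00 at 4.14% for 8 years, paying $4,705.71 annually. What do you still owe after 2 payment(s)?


Formula: Balance = PV*(1+r)^k - PMT*((1+r)^k - 1)/r
Growth: (1 + 0.0414)^2 = 1.084514
Accumulated factor: ((1+r)^k - 1)/r = 2.0414
Balance = $31,500.00 * 1.084514 - $4,705.71 * 2.0414
Balance = $24,555.95

$24,555.95


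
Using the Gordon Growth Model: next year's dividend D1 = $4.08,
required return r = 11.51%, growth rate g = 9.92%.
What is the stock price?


Formula: P = D1 / (r - g)
Spread: r - g = 0.1151 - 0.0992 = 0.0159
Substituting: P = $4.08 / 0.0159
P = $256.60

$256.60


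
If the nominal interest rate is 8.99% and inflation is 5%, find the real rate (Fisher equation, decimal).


Formula: (1 + r_real) = (1 + r_nom) / (1 + inflation)
Substituting: (1 + r_real) = 1.0899 / 1.05
(1 + r_real) = 1.038
r_real = 1.038 - 1 = 0.038

0.038


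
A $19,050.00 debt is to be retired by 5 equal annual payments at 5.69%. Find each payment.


Formula: PMT = PV * r / (1 - (1+r)^(-n))
Denominator: 1 - (1 + 0.0569)^(-5) = 0.241718
Numerator: $19,050.00 * 0.0569 = 1083.945
PMT = 1083.945 / 0.241718 = $4,484.33

$4,484.33


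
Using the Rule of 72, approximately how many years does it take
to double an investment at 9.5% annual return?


Formula: Years ≈ 72 / r
Substituting: Years ≈ 72 / 9.5
Years ≈ 7.6

7.6 years


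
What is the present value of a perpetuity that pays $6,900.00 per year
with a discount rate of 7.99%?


Formula: PV = C / r
Substituting: PV = $6,900.00 / 0.0799
PV = $86,357.95

$86,357.95


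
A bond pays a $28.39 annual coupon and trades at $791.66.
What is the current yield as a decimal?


Formula: Current yield = annual coupon / price
Substituting: CY = $28.39 / $791.66
CY = 0.035861

0.035861


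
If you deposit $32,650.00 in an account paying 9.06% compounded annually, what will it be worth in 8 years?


Formula: FV = P * (1 + r)^n
Substituting: FV = $32,650.00 * (1 + 0.0906)^8
Growth factor: (1.0906)^8 = 2.001354
FV = $32,650.00 * 2.001354 = $65,344.21

$65,344.21


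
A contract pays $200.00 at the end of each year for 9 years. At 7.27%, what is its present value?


Formula: PV = PMT * (1 - (1+r)^(-n)) / r
Discount factor: (1 + 0.0727)^(-9) = 0.531735
Bracket: 1 - 0.531735 = 0.468265
PV = $200.00 * 0.468265 / 0.0727 = $1,288.21

$1,288.21


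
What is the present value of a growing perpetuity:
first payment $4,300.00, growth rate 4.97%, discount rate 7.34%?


Formula: PV = C / (r - g)
Spread: r - g = 0.0734 - 0.0497 = 0.0237
Substituting: PV = $4,300.00 / 0.0237
PV = $181,434.60

$181,434.60


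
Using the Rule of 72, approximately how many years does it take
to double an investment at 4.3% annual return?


Formula: Years ≈ 72 / r
Substituting: Years ≈ 72 / 4.3
Years ≈ 16.7

16.7 years


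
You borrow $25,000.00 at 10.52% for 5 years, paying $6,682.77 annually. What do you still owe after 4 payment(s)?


Formula: Balance = PV*(1+r)^k - PMT*((1+r)^k - 1)/r
Growth: (1 + 0.1052)^4 = 1.491982
Accumulated factor: ((1+r)^k - 1)/r = 4.676632
Balance = $25,000.00 * 1.491982 - $6,682.77 * 4.676632
Balance = $6,046.68

$6,046.68


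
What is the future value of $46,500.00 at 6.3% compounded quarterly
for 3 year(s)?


Formula: FV = P * (1 + r/m)^(m*t)
Period rate: r/m = 0.063 / 4 = 0.01575
Total periods: m*t = 4 * 3 = 12
Growth factor: (1 + 0.01575)^12 = 1.206263
FV = $46,500.00 * 1.206263 = $56,091.23

$56,091.23


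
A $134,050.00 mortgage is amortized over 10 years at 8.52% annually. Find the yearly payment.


Formula: PMT = PV * r / (1 - (1+r)^(-n))
Denominator: 1 - (1 + 0.0852)^(-10) = 0.558529
Numerator: $134,050.00 * 0.0852 = 11421.06
PMT = 11421.06 / 0.558529 = $20,448.46

$20,448.46


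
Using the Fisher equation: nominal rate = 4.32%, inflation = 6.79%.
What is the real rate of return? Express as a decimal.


Formula: (1 + r_real) = (1 + r_nom) / (1 + inflation)
Substituting: (1 + r_real) = 1.0432 / 1.0679
(1 + r_real) = 0.97687
r_real = 0.97687 - 1 = -0.02313

-0.02313


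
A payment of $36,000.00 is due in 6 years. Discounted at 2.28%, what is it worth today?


Formula: PV = FV / (1 + r)^n
Substituting: PV = $36,000.00 / (1 + 0.0228)^6
Discount factor: (1.0228)^6 = 1.144839
PV = $36,000.00 / 1.144839 = $31,445.48

$31,445.48


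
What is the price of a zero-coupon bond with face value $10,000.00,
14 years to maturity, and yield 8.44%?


Formula: Price = FV / (1 + r)^n
Substituting: Price = $10,000.00 / (1 + 0.0844)^14
Discount factor: (1.0844)^14 = 3.109232
Price = $10,000.00 / 3.109232 = $3,216.23

$3,216.23


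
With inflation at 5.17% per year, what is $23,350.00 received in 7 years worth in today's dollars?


Formula: Real value = nominal / (1 + inflation)^years
Price level: (1 + 0.0517)^7 = 1.423125
Real value = $23,350.00 / 1.423125 = $16,407.55

$16,407.55


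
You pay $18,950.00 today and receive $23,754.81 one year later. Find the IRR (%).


Formula: IRR = C1/C0 - 1
Substituting: IRR = $23,754.81 / $18,950.00 - 1
Ratio: 1.253552 - 1 = 0.253552
IRR = 25.3552%

25.3552%


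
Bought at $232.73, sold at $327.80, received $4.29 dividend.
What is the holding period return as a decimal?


Formula: HPR = (P1 - P0 + D) / P0
Gain: $327.80 - $232.73 + $4.29 = $99.36
HPR = $99.36 / $232.73 = 0.4269

0.4269


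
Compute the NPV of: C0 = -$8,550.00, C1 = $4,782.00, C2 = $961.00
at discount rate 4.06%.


Formula: NPV = C0 + C1/(1+r) + C2/(1+r)^2
Discount C1: $4,782.00 / (1 + 0.0406) = $4,595.43
Discount C2: $961.00 / (1 + 0.0406)^2 = $887.47
NPV = -$8,550.00 + $4,595.43 + $887.47 = -$3,067.10

-$3,067.10


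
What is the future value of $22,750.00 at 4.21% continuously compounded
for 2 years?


Formula: FV = P * e^(r*t)
Exponent: r*t = 0.0421 * 2 = 0.0842
e^(0.0842) = 1.087846
FV = $22,750.00 * 1.087846 = $24,748.51

$24,748.51


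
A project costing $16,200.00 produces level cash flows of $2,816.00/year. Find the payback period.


Formula: Payback = investment / annual cash flow
Substituting: Payback = $16,200.00 / $2,816.00
Payback = 5.7528 years

5.7528 years


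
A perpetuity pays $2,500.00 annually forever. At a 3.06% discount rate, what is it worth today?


Formula: PV = C / r
Substituting: PV = $2,500.00 / 0.0306
PV = $81,699.35

$81,699.35


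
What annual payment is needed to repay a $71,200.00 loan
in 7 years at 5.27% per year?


Formula: PMT = PV * r / (1 - (1+r)^(-n))
Denominator: 1 - (1 + 0.0527)^(-7) = 0.30198
Numerator: $71,200.00 * 0.0527 = 3752.24
PMT = 3752.24 / 0.30198 = $12,425.44

$12,425.44


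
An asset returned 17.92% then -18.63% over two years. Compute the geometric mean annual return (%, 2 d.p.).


Formula: Geometric mean = ((1+r1)*(1+r2))^(1/2) - 1
Product: (1 + 0.1792) * (1 + -0.1863) = 1.1792 * 0.8137 = 0.959515
Square root: 0.959515^0.5 = 0.979548
Geometric mean = 0.979548 - 1 = -0.020452
As percentage: -2.05%

-2.05%


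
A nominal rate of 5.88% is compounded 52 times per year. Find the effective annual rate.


Formula: EAR = (1 + r/m)^m - 1
Period rate: r/m = 0.0588 / 52 = 0.001131
Compounding: (1 + 0.001131)^52 = 1.060528
EAR = 1.060528 - 1 = 0.060528

0.060528


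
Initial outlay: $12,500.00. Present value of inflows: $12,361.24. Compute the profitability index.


Formula: PI = PV(cash flows) / initial investment
Substituting: PI = $12,361.24 / $12,500.00
PI = 0.9889

0.9889


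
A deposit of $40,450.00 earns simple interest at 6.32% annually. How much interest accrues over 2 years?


Formula: I = P * r * t
Substituting: I = $40,450.00 * 0.0632 * 2
Step: I = $40,450.00 * 0.1264
I = $5,112.88

$5,112.88


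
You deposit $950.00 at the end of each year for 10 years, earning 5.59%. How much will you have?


Formula: FV = PMT * ((1+r)^n - 1) / r
Growth factor: (1 + 0.0559)^10 = 1.722772
Numerator: 1.722772 - 1 = 0.722772
FV = $950.00 * 0.722772 / 0.0559 = $12,283.25

$12,283.25


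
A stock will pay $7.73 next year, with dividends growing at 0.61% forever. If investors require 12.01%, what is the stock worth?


Formula: P = D1 / (r - g)
Spread: r - g = 0.1201 - 0.0061 = 0.114
Substituting: P = $7.73 / 0.114
P = $67.81

$67.81


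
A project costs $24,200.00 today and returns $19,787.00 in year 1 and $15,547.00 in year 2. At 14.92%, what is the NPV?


Formula: NPV = C0 + C1/(1+r) + C2/(1+r)^2
Discount C1: $19,787.00 / (1 + 0.1492) = $17,218.06
Discount C2: $15,547.00 / (1 + 0.1492)^2 = $11,772.14
NPV = -$24,200.00 + $17,218.06 + $11,772.14 = $4,790.20

$4,790.20


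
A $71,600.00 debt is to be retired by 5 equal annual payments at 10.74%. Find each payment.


Formula: PMT = PV * r / (1 - (1+r)^(-n))
Denominator: 1 - (1 + 0.1074)^(-5) = 0.399549
Numerator: $71,600.00 * 0.1074 = 7689.84
PMT = 7689.84 / 0.399549 = $19,246.29

$19,246.29


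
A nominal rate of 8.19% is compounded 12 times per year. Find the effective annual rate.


Formula: EAR = (1 + r/m)^m - 1
Period rate: r/m = 0.0819 / 12 = 0.006825
Compounding: (1 + 0.006825)^12 = 1.085045
EAR = 1.085045 - 1 = 0.085045

0.085045


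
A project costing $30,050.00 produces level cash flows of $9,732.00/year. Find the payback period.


Formula: Payback = investment / annual cash flow
Substituting: Payback = $30,050.00 / $9,732.00
Payback = 3.0878 years

3.0878 years


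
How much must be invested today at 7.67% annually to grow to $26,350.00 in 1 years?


Formula: PV = FV / (1 + r)^n
Substituting: PV = $26,350.00 / (1 + 0.0767)^1
Discount factor: (1.0767)^1 = 1.0767
PV = $26,350.00 / 1.0767 = $24,472.93

$24,472.93


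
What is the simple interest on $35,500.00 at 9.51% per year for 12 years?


Formula: I = P * r * t
Substituting: I = $35,500.00 * 0.0951 * 12
Step: I = $35,500.00 * 1.1412
I = $40,512.60

$40,512.60


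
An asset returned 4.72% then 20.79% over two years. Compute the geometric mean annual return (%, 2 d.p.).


Formula: Geometric mean = ((1+r1)*(1+r2))^(1/2) - 1
Product: (1 + 0.0472) * (1 + 0.2079) = 1.0472 * 1.2079 = 1.264913
Square root: 1.264913^0.5 = 1.124683
Geometric mean = 1.124683 - 1 = 0.124683
As percentage: 12.47%

12.47%


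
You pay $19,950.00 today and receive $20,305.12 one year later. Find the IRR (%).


Formula: IRR = C1/C0 - 1
Substituting: IRR = $20,305.12 / $19,950.00 - 1
Ratio: 1.017801 - 1 = 0.017801
IRR = 1.7801%

1.7801%


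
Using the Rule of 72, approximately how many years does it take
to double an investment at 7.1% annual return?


Formula: Years ≈ 72 / r
Substituting: Years ≈ 72 / 7.1
Years ≈ 10.1

10.1 years


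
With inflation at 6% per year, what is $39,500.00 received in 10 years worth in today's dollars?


Formula: Real value = nominal / (1 + inflation)^years
Price level: (1 + 0.06)^10 = 1.790848
Real value = $39,500.00 / 1.790848 = $22,056.59

$22,056.59


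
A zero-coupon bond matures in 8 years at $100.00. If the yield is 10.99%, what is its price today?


Formula: Price = FV / (1 + r)^n
Substituting: Price = $100.00 / (1 + 0.1099)^8
Discount factor: (1.1099)^8 = 2.302877
Price = $100.00 / 2.302877 = $43.42

$43.42


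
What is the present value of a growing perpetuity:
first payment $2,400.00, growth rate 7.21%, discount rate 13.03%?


Formula: PV = C / (r - g)
Spread: r - g = 0.1303 - 0.0721 = 0.0582
Substituting: PV = $2,400.00 / 0.0582
PV = $41,237.11

$41,237.11


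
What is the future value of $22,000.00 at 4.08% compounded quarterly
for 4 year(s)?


Formula: FV = P * (1 + r/m)^(m*t)
Period rate: r/m = 0.0408 / 4 = 0.0102
Total periods: m*t = 4 * 4 = 16
Growth factor: (1 + 0.0102)^16 = 1.176299
FV = $22,000.00 * 1.176299 = $25,878.58

$25,878.58


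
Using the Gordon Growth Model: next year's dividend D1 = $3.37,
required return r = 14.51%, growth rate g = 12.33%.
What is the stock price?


Formula: P = D1 / (r - g)
Spread: r - g = 0.1451 - 0.1233 = 0.0218
Substituting: P = $3.37 / 0.0218
P = $154.59

$154.59


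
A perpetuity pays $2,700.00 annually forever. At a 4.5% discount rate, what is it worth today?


Formula: PV = C / r
Substituting: PV = $2,700.00 / 0.045
PV = $60,000.00

$60,000.00


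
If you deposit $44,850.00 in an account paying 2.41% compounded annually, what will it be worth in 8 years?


Formula: FV = P * (1 + r)^n
Substituting: FV = $44,850.00 * (1 + 0.0241)^8
Growth factor: (1.0241)^8 = 1.209871
FV = $44,850.00 * 1.209871 = $54,262.70

$54,262.70


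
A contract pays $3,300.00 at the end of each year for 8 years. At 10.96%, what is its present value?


Formula: PV = PMT * (1 - (1+r)^(-n)) / r
Discount factor: (1 + 0.1096)^(-8) = 0.435179
Bracket: 1 - 0.435179 = 0.564821
PV = $3,300.00 * 0.564821 / 0.1096 = $17,006.46

$17,006.46


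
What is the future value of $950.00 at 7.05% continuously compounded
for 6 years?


Formula: FV = P * e^(r*t)
Exponent: r*t = 0.0705 * 6 = 0.423
e^(0.423) = 1.526534
FV = $950.00 * 1.526534 = $1,450.21

$1,450.21


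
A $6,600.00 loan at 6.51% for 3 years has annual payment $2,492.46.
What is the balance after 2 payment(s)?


Formula: Balance = PV*(1+r)^k - PMT*((1+r)^k - 1)/r
Growth: (1 + 0.0651)^2 = 1.134438
Accumulated factor: ((1+r)^k - 1)/r = 2.0651
Balance = $6,600.00 * 1.134438 - $2,492.46 * 2.0651
Balance = $2,340.11

$2,340.11


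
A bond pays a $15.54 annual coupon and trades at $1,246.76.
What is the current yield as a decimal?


Formula: Current yield = annual coupon / price
Substituting: CY = $15.54 / $1,246.76
CY = 0.012464

0.012464


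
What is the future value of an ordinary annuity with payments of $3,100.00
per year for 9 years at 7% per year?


Formula: FV = PMT * ((1+r)^n - 1) / r
Growth factor: (1 + 0.07)^9 = 1.838459
Numerator: 1.838459 - 1 = 0.838459
FV = $3,100.00 * 0.838459 / 0.07 = $37,131.77

$37,131.77


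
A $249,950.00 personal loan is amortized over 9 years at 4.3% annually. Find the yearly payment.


Formula: PMT = PV * r / (1 - (1+r)^(-n))
Denominator: 1 - (1 + 0.043)^(-9) = 0.315393
Numerator: $249,950.00 * 0.043 = 10747.85
PMT = 10747.85 / 0.315393 = $34,077.62

$34,077.62


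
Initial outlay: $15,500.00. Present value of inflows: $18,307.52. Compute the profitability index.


Formula: PI = PV(cash flows) / initial investment
Substituting: PI = $18,307.52 / $15,500.00
PI = 1.1811

1.1811


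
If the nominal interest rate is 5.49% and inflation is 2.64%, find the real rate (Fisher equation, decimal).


Formula: (1 + r_real) = (1 + r_nom) / (1 + inflation)
Substituting: (1 + r_real) = 1.0549 / 1.0264
(1 + r_real) = 1.027767
r_real = 1.027767 - 1 = 0.027767

0.027767


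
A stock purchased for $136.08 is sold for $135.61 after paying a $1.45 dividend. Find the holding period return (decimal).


Formula: HPR = (P1 - P0 + D) / P0
Gain: $135.61 - $136.08 + $1.45 = $0.98
HPR = $0.98 / $136.08 = 0.0072

0.0072


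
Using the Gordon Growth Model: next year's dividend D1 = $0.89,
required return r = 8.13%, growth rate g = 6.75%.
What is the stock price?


Formula: P = D1 / (r - g)
Spread: r - g = 0.0813 - 0.0675 = 0.0138
Substituting: P = $0.89 / 0.0138
P = $64.49

$64.49


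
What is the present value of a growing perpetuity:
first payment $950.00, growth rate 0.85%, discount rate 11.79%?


Formula: PV = C / (r - g)
Spread: r - g = 0.1179 - 0.0085 = 0.1094
Substituting: PV = $950.00 / 0.1094
PV = $8,683.73

$8,683.73


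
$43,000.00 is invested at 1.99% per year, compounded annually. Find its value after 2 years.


Formula: FV = P * (1 + r)^n
Substituting: FV = $43,000.00 * (1 + 0.0199)^2
Growth factor: (1.0199)^2 = 1.040196
FV = $43,000.00 * 1.040196 = $44,728.43

$44,728.43


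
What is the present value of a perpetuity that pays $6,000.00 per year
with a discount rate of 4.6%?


Formula: PV = C / r
Substituting: PV = $6,000.00 / 0.046
PV = $130,434.78

$130,434.78


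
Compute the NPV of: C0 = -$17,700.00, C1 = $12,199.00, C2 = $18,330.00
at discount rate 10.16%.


Formula: NPV = C0 + C1/(1+r) + C2/(1+r)^2
Discount C1: $12,199.00 / (1 + 0.1016) = $11,073.89
Discount C2: $18,330.00 / (1 + 0.1016)^2 = $15,104.79
NPV = -$17,700.00 + $11,073.89 + $15,104.79 = $8,478.68

$8,478.68


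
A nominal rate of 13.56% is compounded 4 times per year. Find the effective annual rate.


Formula: EAR = (1 + r/m)^m - 1
Period rate: r/m = 0.1356 / 4 = 0.0339
Compounding: (1 + 0.0339)^4 = 1.142652
EAR = 1.142652 - 1 = 0.142652

0.142652


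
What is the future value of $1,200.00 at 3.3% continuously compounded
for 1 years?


Formula: FV = P * e^(r*t)
Exponent: r*t = 0.033 * 1 = 0.033
e^(0.033) = 1.033551
FV = $1,200.00 * 1.033551 = $1,240.26

$1,240.26


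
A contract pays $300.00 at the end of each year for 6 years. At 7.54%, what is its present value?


Formula: PV = PMT * (1 - (1+r)^(-n)) / r
Discount factor: (1 + 0.0754)^(-6) = 0.646517
Bracket: 1 - 0.646517 = 0.353483
PV = $300.00 * 0.353483 / 0.0754 = $1,406.43

$1,406.43


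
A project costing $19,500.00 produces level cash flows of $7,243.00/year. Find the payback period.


Formula: Payback = investment / annual cash flow
Substituting: Payback = $19,500.00 / $7,243.00
Payback = 2.6923 years

2.6923 years


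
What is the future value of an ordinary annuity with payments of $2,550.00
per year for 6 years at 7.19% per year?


Formula: FV = PMT * ((1+r)^n - 1) / r
Growth factor: (1 + 0.0719)^6 = 1.516791
Numerator: 1.516791 - 1 = 0.516791
FV = $2,550.00 * 0.516791 / 0.0719 = $18,328.46

$18,328.46


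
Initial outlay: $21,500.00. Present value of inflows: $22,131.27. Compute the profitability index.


Formula: PI = PV(cash flows) / initial investment
Substituting: PI = $22,131.27 / $21,500.00
PI = 1.0294

1.0294


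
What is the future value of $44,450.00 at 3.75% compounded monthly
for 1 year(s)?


Formula: FV = P * (1 + r/m)^(m*t)
Period rate: r/m = 0.0375 / 12 = 0.003125
Total periods: m*t = 12 * 1 = 12
Growth factor: (1 + 0.003125)^12 = 1.038151
FV = $44,450.00 * 1.038151 = $46,145.82

$46,145.82


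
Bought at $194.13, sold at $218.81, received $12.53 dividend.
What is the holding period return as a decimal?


Formula: HPR = (P1 - P0 + D) / P0
Gain: $218.81 - $194.13 + $12.53 = $37.21
HPR = $37.21 / $194.13 = 0.1917

0.1917


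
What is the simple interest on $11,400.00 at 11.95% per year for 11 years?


Formula: I = P * r * t
Substituting: I = $11,400.00 * 0.1195 * 11
Step: I = $11,400.00 * 1.3145
I = $14,985.30

$14,985.30


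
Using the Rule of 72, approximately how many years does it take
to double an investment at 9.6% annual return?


Formula: Years ≈ 72 / r
Substituting: Years ≈ 72 / 9.6
Years ≈ 7.5

7.5 years


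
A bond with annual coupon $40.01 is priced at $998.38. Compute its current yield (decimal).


Formula: Current yield = annual coupon / price
Substituting: CY = $40.01 / $998.38
CY = 0.040075

0.040075


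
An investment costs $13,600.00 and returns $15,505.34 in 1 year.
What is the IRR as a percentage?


Formula: IRR = C1/C0 - 1
Substituting: IRR = $15,505.34 / $13,600.00 - 1
Ratio: 1.140099 - 1 = 0.140099
IRR = 14.0099%

14.0099%


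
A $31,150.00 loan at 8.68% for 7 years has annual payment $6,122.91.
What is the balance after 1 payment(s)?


Formula: Balance = PV*(1+r)^k - PMT*((1+r)^k - 1)/r
Growth: (1 + 0.0868)^1 = 1.0868
Accumulated factor: ((1+r)^k - 1)/r = 1.0
Balance = $31,150.00 * 1.0868 - $6,122.91 * 1.0
Balance = $27,730.91

$27,730.91


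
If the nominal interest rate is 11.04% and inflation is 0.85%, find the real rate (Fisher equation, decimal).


Formula: (1 + r_real) = (1 + r_nom) / (1 + inflation)
Substituting: (1 + r_real) = 1.1104 / 1.0085
(1 + r_real) = 1.101041
r_real = 1.101041 - 1 = 0.101041

0.101041


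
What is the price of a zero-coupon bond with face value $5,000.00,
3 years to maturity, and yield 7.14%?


Formula: Price = FV / (1 + r)^n
Substituting: Price = $5,000.00 / (1 + 0.0714)^3
Discount factor: (1.0714)^3 = 1.229858
Price = $5,000.00 / 1.229858 = $4,065.51

$4,065.51


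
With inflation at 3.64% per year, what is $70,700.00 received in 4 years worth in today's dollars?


Formula: Real value = nominal / (1 + inflation)^years
Price level: (1 + 0.0364)^4 = 1.153744
Real value = $70,700.00 / 1.153744 = $61,278.74

$61,278.74


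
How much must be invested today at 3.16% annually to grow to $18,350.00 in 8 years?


Formula: PV = FV / (1 + r)^n
Substituting: PV = $18,350.00 / (1 + 0.0316)^8
Discount factor: (1.0316)^8 = 1.282598
PV = $18,350.00 / 1.282598 = $14,306.90

$14,306.90


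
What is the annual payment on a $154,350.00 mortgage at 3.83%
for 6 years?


Formula: PMT = PV * r / (1 - (1+r)^(-n))
Denominator: 1 - (1 + 0.0383)^(-6) = 0.20189
Numerator: $154,350.00 * 0.0383 = 5911.605
PMT = 5911.605 / 0.20189 = $29,281.35

$29,281.35


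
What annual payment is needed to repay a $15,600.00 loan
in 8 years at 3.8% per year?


Formula: PMT = PV * r / (1 - (1+r)^(-n))
Denominator: 1 - (1 + 0.038)^(-8) = 0.25797
Numerator: $15,600.00 * 0.038 = 592.8
PMT = 592.8 / 0.25797 = $2,297.94

$2,297.94


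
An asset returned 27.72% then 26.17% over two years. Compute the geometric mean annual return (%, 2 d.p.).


Formula: Geometric mean = ((1+r1)*(1+r2))^(1/2) - 1
Product: (1 + 0.2772) * (1 + 0.2617) = 1.2772 * 1.2617 = 1.611443
Square root: 1.611443^0.5 = 1.269426
Geometric mean = 1.269426 - 1 = 0.269426
As percentage: 26.94%

26.94%


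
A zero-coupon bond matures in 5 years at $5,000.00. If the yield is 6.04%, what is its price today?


Formula: Price = FV / (1 + r)^n
Substituting: Price = $5,000.00 / (1 + 0.0604)^5
Discount factor: (1.0604)^5 = 1.340752
Price = $5,000.00 / 1.340752 = $3,729.25

$3,729.25


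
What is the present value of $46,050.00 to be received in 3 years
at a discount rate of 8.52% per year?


Formula: PV = FV / (1 + r)^n
Substituting: PV = $46,050.00 / (1 + 0.0852)^3
Discount factor: (1.0852)^3 = 1.277996
PV = $46,050.00 / 1.277996 = $36,032.99

$36,032.99


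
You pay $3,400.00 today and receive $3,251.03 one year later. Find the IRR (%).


Formula: IRR = C1/C0 - 1
Substituting: IRR = $3,251.03 / $3,400.00 - 1
Ratio: 0.956185 - 1 = -0.043815
IRR = -4.3815%

-4.3815%


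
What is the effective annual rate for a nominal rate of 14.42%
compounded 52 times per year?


Formula: EAR = (1 + r/m)^m - 1
Period rate: r/m = 0.1442 / 52 = 0.002773
Compounding: (1 + 0.002773)^52 = 1.154885
EAR = 1.154885 - 1 = 0.154885

0.154885


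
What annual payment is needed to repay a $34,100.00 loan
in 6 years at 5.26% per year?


Formula: PMT = PV * r / (1 - (1+r)^(-n))
Denominator: 1 - (1 + 0.0526)^(-6) = 0.264776
Numerator: $34,100.00 * 0.0526 = 1793.66
PMT = 1793.66 / 0.264776 = $6,774.26

$6,774.26


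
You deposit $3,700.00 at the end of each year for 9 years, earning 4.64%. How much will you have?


Formula: FV = PMT * ((1+r)^n - 1) / r
Growth factor: (1 + 0.0464)^9 = 1.50411
Numerator: 1.50411 - 1 = 0.50411
FV = $3,700.00 * 0.50411 / 0.0464 = $40,198.42

$40,198.42


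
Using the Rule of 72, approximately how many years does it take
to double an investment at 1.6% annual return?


Formula: Years ≈ 72 / r
Substituting: Years ≈ 72 / 1.6
Years ≈ 45.0

45.0 years


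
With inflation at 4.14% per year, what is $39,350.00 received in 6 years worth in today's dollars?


Formula: Real value = nominal / (1 + inflation)^years
Price level: (1 + 0.0414)^6 = 1.275573
Real value = $39,350.00 / 1.275573 = $30,848.87

$30,848.87


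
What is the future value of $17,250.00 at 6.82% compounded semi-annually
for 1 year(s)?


Formula: FV = P * (1 + r/m)^(m*t)
Period rate: r/m = 0.0682 / 2 = 0.0341
Total periods: m*t = 2 * 1 = 2
Growth factor: (1 + 0.0341)^2 = 1.069363
FV = $17,250.00 * 1.069363 = $18,446.51

$18,446.51


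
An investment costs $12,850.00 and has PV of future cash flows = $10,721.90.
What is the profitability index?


Formula: PI = PV(cash flows) / initial investment
Substituting: PI = $10,721.90 / $12,850.00
PI = 0.8344

0.8344


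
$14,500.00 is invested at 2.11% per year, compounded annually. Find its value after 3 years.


Formula: FV = P * (1 + r)^n
Substituting: FV = $14,500.00 * (1 + 0.0211)^3
Growth factor: (1.0211)^3 = 1.064645
FV = $14,500.00 * 1.064645 = $15,437.35

$15,437.35


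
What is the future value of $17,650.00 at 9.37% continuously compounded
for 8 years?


Formula: FV = P * e^(r*t)
Exponent: r*t = 0.0937 * 8 = 0.7496
e^(0.7496) = 2.116153
FV = $17,650.00 * 2.116153 = $37,350.11

$37,350.11


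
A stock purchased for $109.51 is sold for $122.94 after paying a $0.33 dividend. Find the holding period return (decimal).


Formula: HPR = (P1 - P0 + D) / P0
Gain: $122.94 - $109.51 + $0.33 = $13.76
HPR = $13.76 / $109.51 = 0.1257

0.1257


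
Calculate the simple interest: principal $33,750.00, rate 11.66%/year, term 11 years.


Formula: I = P * r * t
Substituting: I = $33,750.00 * 0.1166 * 11
Step: I = $33,750.00 * 1.2826
I = $43,287.75

$43,287.75


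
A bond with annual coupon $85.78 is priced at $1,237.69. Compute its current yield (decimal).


Formula: Current yield = annual coupon / price
Substituting: CY = $85.78 / $1,237.69
CY = 0.069307

0.069307


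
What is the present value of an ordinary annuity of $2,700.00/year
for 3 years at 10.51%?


Formula: PV = PMT * (1 - (1+r)^(-n)) / r
Discount factor: (1 + 0.1051)^(-3) = 0.740961
Bracket: 1 - 0.740961 = 0.259039
PV = $2,700.00 * 0.259039 / 0.1051 = $6,654.67

$6,654.67


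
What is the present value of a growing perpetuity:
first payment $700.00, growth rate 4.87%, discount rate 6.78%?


Formula: PV = C / (r - g)
Spread: r - g = 0.0678 - 0.0487 = 0.0191
Substituting: PV = $700.00 / 0.0191
PV = $36,649.21

$36,649.21


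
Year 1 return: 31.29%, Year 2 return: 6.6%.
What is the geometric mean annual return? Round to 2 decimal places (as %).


Formula: Geometric mean = ((1+r1)*(1+r2))^(1/2) - 1
Product: (1 + 0.3129) * (1 + 0.066) = 1.3129 * 1.066 = 1.399551
Square root: 1.399551^0.5 = 1.183026
Geometric mean = 1.183026 - 1 = 0.183026
As percentage: 18.30%

18.30%


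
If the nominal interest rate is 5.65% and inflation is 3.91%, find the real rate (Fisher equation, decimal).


Formula: (1 + r_real) = (1 + r_nom) / (1 + inflation)
Substituting: (1 + r_real) = 1.0565 / 1.0391
(1 + r_real) = 1.016745
r_real = 1.016745 - 1 = 0.016745

0.016745


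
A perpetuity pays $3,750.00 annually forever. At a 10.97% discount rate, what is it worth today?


Formula: PV = C / r
Substituting: PV = $3,750.00 / 0.1097
PV = $34,184.14

$34,184.14


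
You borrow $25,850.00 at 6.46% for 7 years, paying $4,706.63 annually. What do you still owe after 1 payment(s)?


Formula: Balance = PV*(1+r)^k - PMT*((1+r)^k - 1)/r
Growth: (1 + 0.0646)^1 = 1.0646
Accumulated factor: ((1+r)^k - 1)/r = 1.0
Balance = $25,850.00 * 1.0646 - $4,706.63 * 1.0
Balance = $22,813.28

$22,813.28


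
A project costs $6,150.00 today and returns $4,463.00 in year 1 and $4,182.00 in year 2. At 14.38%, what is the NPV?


Formula: NPV = C0 + C1/(1+r) + C2/(1+r)^2
Discount C1: $4,463.00 / (1 + 0.1438) = $3,901.91
Discount C2: $4,182.00 / (1 + 0.1438)^2 = $3,196.57
NPV = -$6,150.00 + $3,901.91 + $3,196.57 = $948.47

$948.47


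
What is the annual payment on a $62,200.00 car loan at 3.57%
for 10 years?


Formula: PMT = PV * r / (1 - (1+r)^(-n))
Denominator: 1 - (1 + 0.0357)^(-10) = 0.295858
Numerator: $62,200.00 * 0.0357 = 2220.54
PMT = 2220.54 / 0.295858 = $7,505.42

$7,505.42


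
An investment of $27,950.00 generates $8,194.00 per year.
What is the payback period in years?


Formula: Payback = investment / annual cash flow
Substituting: Payback = $27,950.00 / $8,194.00
Payback = 3.411 years

3.411 years


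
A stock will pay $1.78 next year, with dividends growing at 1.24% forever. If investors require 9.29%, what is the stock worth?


Formula: P = D1 / (r - g)
Spread: r - g = 0.0929 - 0.0124 = 0.0805
Substituting: P = $1.78 / 0.0805
P = $22.11

$22.11


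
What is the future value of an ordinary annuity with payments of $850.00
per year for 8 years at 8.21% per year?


Formula: FV = PMT * ((1+r)^n - 1) / r
Growth factor: (1 + 0.0821)^8 = 1.879919
Numerator: 1.879919 - 1 = 0.879919
FV = $850.00 * 0.879919 / 0.0821 = $9,110.00

$9,110.00


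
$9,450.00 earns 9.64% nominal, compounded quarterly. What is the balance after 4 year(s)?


Formula: FV = P * (1 + r/m)^(m*t)
Period rate: r/m = 0.0964 / 4 = 0.0241
Total periods: m*t = 4 * 4 = 16
Growth factor: (1 + 0.0241)^16 = 1.463787
FV = $9,450.00 * 1.463787 = $13,832.79

$13,832.79


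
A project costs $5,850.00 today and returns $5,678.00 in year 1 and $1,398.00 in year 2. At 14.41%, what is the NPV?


Formula: NPV = C0 + C1/(1+r) + C2/(1+r)^2
Discount C1: $5,678.00 / (1 + 0.1441) = $4,962.85
Discount C2: $1,398.00 / (1 + 0.1441)^2 = $1,068.02
NPV = -$5,850.00 + $4,962.85 + $1,068.02 = $180.87

$180.87


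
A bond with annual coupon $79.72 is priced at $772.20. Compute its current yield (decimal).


Formula: Current yield = annual coupon / price
Substituting: CY = $79.72 / $772.20
CY = 0.103238

0.103238


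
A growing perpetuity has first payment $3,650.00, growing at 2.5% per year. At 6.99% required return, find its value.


Formula: PV = C / (r - g)
Spread: r - g = 0.0699 - 0.025 = 0.0449
Substituting: PV = $3,650.00 / 0.0449
PV = $81,291.76

$81,291.76


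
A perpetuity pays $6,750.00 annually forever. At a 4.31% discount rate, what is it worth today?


Formula: PV = C / r
Substituting: PV = $6,750.00 / 0.0431
PV = $156,612.53

$156,612.53


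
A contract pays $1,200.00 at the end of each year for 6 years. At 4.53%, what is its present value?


Formula: PV = PMT * (1 - (1+r)^(-n)) / r
Discount factor: (1 + 0.0453)^(-6) = 0.766574
Bracket: 1 - 0.766574 = 0.233426
PV = $1,200.00 * 0.233426 / 0.0453 = $6,183.46

$6,183.46


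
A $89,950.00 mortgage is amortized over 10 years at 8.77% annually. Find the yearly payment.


Formula: PMT = PV * r / (1 - (1+r)^(-n))
Denominator: 1 - (1 + 0.0877)^(-10) = 0.568572
Numerator: $89,950.00 * 0.0877 = 7888.615
PMT = 7888.615 / 0.568572 = $13,874.44

$13,874.44


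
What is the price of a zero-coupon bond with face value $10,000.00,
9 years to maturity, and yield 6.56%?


Formula: Price = FV / (1 + r)^n
Substituting: Price = $10,000.00 / (1 + 0.0656)^9
Discount factor: (1.0656)^9 = 1.771528
Price = $10,000.00 / 1.771528 = $5,644.85

$5,644.85


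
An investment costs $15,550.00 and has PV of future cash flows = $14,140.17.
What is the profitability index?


Formula: PI = PV(cash flows) / initial investment
Substituting: PI = $14,140.17 / $15,550.00
PI = 0.9093

0.9093


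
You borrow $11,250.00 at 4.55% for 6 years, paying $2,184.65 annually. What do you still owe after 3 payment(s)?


Formula: Balance = PV*(1+r)^k - PMT*((1+r)^k - 1)/r
Growth: (1 + 0.0455)^3 = 1.142805
Accumulated factor: ((1+r)^k - 1)/r = 3.13857
Balance = $11,250.00 * 1.142805 - $2,184.65 * 3.13857
Balance = $5,999.88

$5,999.88


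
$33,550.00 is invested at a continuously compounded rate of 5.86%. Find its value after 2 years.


Formula: FV = P * e^(r*t)
Exponent: r*t = 0.0586 * 2 = 0.1172
e^(0.1172) = 1.124344
FV = $33,550.00 * 1.124344 = $37,721.75

$37,721.75


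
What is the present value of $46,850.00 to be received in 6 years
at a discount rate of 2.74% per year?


Formula: PV = FV / (1 + r)^n
Substituting: PV = $46,850.00 / (1 + 0.0274)^6
Discount factor: (1.0274)^6 = 1.176081
PV = $46,850.00 / 1.176081 = $39,835.68

$39,835.68


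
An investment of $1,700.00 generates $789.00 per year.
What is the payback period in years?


Formula: Payback = investment / annual cash flow
Substituting: Payback = $1,700.00 / $789.00
Payback = 2.1546 years

2.1546 years


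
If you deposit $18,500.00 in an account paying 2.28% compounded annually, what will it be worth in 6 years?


Formula: FV = P * (1 + r)^n
Substituting: FV = $18,500.00 * (1 + 0.0228)^6
Growth factor: (1.0228)^6 = 1.144839
FV = $18,500.00 * 1.144839 = $21,179.52

$21,179.52


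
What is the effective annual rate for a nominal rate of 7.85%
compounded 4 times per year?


Formula: EAR = (1 + r/m)^m - 1
Period rate: r/m = 0.0785 / 4 = 0.019625
Compounding: (1 + 0.019625)^4 = 1.080841
EAR = 1.080841 - 1 = 0.080841

0.080841


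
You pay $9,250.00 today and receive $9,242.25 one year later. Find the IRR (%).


Formula: IRR = C1/C0 - 1
Substituting: IRR = $9,242.25 / $9,250.00 - 1
Ratio: 0.999162 - 1 = -0.000838
IRR = -0.0838%

-0.0838%


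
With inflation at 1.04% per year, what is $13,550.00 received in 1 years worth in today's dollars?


Formula: Real value = nominal / (1 + inflation)^years
Price level: (1 + 0.0104)^1 = 1.0104
Real value = $13,550.00 / 1.0104 = $13,410.53

$13,410.53


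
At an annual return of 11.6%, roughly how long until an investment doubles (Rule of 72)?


Formula: Years ≈ 72 / r
Substituting: Years ≈ 72 / 11.6
Years ≈ 6.2

6.2 years


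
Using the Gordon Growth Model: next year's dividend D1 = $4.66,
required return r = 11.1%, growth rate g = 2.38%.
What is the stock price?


Formula: P = D1 / (r - g)
Spread: r - g = 0.111 - 0.0238 = 0.0872
Substituting: P = $4.66 / 0.0872
P = $53.44

$53.44


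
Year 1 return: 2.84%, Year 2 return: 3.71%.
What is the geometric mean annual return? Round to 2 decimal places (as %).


Formula: Geometric mean = ((1+r1)*(1+r2))^(1/2) - 1
Product: (1 + 0.0284) * (1 + 0.0371) = 1.0284 * 1.0371 = 1.066554
Square root: 1.066554^0.5 = 1.032741
Geometric mean = 1.032741 - 1 = 0.032741
As percentage: 3.27%

3.27%


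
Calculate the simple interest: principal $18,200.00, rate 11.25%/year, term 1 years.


Formula: I = P * r * t
Substituting: I = $18,200.00 * 0.1125 * 1
Step: I = $18,200.00 * 0.1125
I = $2,047.50

$2,047.50


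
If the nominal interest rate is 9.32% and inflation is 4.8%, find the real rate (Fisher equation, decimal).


Formula: (1 + r_real) = (1 + r_nom) / (1 + inflation)
Substituting: (1 + r_real) = 1.0932 / 1.048
(1 + r_real) = 1.04313
r_real = 1.04313 - 1 = 0.04313

0.04313


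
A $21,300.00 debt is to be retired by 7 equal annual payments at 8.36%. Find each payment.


Formula: PMT = PV * r / (1 - (1+r)^(-n))
Denominator: 1 - (1 + 0.0836)^(-7) = 0.429945
Numerator: $21,300.00 * 0.0836 = 1780.68
PMT = 1780.68 / 0.429945 = $4,141.65

$4,141.65


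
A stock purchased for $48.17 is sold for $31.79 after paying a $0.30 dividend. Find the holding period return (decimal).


Formula: HPR = (P1 - P0 + D) / P0
Gain: $31.79 - $48.17 + $0.30 = -$16.08
HPR = -$16.08 / $48.17 = -0.3338

-0.3338


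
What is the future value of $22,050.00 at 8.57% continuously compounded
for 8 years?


Formula: FV = P * e^(r*t)
Exponent: r*t = 0.0857 * 8 = 0.6856
e^(0.6856) = 1.984962
FV = $22,050.00 * 1.984962 = $43,768.42

$43,768.42
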